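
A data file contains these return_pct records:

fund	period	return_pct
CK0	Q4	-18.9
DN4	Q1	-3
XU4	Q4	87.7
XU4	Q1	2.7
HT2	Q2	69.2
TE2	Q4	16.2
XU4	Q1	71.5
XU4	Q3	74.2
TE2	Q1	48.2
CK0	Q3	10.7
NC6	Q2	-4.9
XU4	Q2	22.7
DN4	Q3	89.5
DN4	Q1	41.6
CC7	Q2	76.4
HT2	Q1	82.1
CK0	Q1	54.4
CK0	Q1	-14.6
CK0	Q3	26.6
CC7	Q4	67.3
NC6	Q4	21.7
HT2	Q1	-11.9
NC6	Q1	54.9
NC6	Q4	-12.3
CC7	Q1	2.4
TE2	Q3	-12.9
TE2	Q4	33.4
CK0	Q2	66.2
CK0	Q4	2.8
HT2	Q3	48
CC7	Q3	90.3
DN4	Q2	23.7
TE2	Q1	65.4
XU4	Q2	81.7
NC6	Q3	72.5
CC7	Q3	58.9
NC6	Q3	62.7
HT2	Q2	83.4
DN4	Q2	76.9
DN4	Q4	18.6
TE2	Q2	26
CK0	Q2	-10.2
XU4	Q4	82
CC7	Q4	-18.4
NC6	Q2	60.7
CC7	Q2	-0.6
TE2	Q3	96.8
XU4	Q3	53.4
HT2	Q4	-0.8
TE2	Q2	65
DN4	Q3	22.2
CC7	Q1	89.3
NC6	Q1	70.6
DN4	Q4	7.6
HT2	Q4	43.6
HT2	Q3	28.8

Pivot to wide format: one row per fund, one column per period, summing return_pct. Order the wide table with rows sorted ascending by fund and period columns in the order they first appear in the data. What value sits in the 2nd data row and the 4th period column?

37.3

With rows sorted ascending by fund, row 2 is fund=CK0. period columns in first-appearance order: Q4, Q1, Q2, Q3; column 4 is Q3.
Long rows with fund=CK0, period=Q3: 10.7 + 26.6 = 37.3.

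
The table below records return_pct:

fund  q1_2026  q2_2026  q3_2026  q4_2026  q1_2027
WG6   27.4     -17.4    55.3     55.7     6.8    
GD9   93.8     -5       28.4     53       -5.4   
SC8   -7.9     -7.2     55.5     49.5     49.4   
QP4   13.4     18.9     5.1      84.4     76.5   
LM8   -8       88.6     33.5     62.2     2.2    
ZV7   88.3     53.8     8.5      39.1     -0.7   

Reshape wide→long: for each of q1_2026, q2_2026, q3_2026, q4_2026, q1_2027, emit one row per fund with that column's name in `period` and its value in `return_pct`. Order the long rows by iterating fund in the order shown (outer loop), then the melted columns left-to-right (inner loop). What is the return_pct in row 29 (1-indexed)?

39.1

30 rows total (6 × 5). Row 29: index ⌊(29-1)/5⌋ = 5 into fund → ZV7; (29-1) mod 5 = 3 into the melted columns → q4_2026.
So row 29 is (ZV7, q4_2026, 39.1); return_pct = 39.1.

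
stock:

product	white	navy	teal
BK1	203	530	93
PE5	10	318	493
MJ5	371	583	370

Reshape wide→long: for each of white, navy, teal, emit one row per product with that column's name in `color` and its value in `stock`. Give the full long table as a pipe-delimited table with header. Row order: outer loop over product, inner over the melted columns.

Each (product, column) pair becomes one row: 3 × 3 = 9 rows.
For example, (BK1, white) → stock=203.

| product | color | stock |
| BK1 | white | 203 |
| BK1 | navy | 530 |
| BK1 | teal | 93 |
| PE5 | white | 10 |
| PE5 | navy | 318 |
| PE5 | teal | 493 |
| MJ5 | white | 371 |
| MJ5 | navy | 583 |
| MJ5 | teal | 370 |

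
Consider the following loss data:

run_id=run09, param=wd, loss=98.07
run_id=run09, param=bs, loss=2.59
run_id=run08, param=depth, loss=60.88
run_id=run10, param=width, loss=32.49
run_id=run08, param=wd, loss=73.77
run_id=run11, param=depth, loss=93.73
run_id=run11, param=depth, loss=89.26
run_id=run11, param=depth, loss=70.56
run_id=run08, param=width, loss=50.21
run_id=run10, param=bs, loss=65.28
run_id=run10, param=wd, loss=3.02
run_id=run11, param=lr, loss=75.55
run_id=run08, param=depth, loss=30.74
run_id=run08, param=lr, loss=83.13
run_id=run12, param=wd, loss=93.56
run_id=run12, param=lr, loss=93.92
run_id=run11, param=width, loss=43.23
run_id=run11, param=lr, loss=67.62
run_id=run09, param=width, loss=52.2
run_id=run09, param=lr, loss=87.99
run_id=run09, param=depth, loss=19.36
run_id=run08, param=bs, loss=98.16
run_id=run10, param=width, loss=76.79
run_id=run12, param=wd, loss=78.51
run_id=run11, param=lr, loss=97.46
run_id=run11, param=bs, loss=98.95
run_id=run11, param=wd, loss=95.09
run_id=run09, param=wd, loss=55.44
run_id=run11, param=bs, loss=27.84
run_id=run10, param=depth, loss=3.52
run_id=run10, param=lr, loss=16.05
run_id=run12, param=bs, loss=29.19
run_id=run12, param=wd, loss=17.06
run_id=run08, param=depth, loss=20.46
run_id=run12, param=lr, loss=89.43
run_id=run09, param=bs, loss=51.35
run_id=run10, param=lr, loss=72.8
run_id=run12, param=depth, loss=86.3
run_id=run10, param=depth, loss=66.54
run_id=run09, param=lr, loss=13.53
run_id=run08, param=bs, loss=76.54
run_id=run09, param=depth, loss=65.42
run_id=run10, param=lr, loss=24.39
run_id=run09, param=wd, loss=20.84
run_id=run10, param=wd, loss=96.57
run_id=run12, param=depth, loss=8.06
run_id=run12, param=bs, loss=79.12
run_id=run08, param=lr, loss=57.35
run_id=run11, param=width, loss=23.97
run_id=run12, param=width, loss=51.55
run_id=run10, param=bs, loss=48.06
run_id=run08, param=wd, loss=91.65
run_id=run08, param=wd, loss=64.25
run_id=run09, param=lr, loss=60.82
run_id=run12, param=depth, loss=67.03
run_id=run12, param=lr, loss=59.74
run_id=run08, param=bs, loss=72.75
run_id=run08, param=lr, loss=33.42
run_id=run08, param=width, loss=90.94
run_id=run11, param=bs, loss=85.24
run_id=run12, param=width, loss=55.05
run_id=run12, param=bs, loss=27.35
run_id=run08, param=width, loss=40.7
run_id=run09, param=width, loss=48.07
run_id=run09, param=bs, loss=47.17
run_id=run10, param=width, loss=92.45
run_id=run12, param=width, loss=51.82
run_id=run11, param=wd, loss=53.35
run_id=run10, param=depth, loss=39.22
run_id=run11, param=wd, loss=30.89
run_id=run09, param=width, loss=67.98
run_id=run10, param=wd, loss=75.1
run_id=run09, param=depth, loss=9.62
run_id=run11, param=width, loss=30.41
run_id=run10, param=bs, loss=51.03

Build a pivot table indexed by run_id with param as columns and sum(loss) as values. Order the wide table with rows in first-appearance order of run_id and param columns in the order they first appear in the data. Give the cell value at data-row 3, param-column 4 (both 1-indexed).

201.73

With rows in first-appearance order of run_id, row 3 is run_id=run10. param columns in first-appearance order: wd, bs, depth, width, lr; column 4 is width.
Long rows with run_id=run10, param=width: 32.49 + 76.79 + 92.45 = 201.73.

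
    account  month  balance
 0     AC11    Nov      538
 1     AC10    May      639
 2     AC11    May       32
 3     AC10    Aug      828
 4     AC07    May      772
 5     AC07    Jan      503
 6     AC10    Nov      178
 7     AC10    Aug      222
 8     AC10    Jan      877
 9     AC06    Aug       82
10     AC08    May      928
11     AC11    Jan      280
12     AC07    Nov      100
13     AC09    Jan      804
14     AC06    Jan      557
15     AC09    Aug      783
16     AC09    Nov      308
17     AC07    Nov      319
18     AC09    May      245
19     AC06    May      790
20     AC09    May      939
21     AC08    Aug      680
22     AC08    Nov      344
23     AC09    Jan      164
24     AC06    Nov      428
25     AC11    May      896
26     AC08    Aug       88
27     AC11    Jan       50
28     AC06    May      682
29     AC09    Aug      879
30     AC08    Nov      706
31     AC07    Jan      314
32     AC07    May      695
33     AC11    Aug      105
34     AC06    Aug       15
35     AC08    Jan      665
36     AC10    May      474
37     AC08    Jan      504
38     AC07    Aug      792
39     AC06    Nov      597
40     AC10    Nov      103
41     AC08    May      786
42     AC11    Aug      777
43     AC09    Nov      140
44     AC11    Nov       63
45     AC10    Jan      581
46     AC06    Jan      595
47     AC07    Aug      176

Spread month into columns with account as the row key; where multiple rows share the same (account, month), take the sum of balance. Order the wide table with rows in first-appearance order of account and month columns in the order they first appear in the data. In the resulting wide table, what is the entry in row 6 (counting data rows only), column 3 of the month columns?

1662

With rows in first-appearance order of account, row 6 is account=AC09. month columns in first-appearance order: Nov, May, Aug, Jan; column 3 is Aug.
Long rows with account=AC09, month=Aug: 783 + 879 = 1662.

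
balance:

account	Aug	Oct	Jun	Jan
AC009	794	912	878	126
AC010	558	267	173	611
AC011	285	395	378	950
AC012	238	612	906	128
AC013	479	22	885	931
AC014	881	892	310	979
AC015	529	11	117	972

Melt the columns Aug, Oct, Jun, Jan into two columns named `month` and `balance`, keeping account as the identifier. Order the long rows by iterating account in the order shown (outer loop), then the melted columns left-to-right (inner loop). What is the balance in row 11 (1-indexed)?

28 rows total (7 × 4). Row 11: index ⌊(11-1)/4⌋ = 2 into account → AC011; (11-1) mod 4 = 2 into the melted columns → Jun.
So row 11 is (AC011, Jun, 378); balance = 378.

378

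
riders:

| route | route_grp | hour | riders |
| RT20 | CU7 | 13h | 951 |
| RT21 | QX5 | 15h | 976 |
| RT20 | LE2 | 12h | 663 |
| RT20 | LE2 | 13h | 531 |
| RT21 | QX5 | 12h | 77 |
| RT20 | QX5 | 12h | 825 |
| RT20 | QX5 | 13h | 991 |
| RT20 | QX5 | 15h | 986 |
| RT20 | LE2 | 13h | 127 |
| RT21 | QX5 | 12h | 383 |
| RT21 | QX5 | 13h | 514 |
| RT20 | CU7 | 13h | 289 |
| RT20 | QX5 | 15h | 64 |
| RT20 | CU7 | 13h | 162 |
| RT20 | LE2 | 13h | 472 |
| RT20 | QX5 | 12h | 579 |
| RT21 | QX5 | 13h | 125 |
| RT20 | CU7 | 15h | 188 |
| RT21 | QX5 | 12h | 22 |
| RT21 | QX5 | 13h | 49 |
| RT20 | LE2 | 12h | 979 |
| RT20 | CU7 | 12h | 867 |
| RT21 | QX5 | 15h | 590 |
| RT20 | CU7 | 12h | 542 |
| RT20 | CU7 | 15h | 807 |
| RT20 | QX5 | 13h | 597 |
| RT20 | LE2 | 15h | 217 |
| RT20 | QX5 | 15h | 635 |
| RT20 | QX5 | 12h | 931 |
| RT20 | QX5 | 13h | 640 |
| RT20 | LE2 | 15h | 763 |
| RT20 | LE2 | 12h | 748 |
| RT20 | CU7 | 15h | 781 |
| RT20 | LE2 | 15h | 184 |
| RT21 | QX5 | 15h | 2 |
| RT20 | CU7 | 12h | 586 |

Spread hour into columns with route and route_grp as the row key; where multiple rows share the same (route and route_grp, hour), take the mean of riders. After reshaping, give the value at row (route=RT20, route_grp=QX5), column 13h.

742.67

Rows with route=RT20, route_grp=QX5 and hour=13h: riders values are 991, 597, 640.
(991 + 597 + 640) / 3 = 742.67.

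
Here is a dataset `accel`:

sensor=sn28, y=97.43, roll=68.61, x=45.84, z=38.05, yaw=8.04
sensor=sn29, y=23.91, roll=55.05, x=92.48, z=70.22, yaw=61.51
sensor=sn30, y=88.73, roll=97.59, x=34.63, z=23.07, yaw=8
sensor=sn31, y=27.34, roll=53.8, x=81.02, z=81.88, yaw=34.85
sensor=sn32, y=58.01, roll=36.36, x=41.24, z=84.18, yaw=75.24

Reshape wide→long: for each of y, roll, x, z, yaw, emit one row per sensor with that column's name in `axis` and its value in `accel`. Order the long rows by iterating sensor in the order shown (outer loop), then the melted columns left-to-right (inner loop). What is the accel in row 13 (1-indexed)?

25 rows total (5 × 5). Row 13: index ⌊(13-1)/5⌋ = 2 into sensor → sn30; (13-1) mod 5 = 2 into the melted columns → x.
So row 13 is (sn30, x, 34.63); accel = 34.63.

34.63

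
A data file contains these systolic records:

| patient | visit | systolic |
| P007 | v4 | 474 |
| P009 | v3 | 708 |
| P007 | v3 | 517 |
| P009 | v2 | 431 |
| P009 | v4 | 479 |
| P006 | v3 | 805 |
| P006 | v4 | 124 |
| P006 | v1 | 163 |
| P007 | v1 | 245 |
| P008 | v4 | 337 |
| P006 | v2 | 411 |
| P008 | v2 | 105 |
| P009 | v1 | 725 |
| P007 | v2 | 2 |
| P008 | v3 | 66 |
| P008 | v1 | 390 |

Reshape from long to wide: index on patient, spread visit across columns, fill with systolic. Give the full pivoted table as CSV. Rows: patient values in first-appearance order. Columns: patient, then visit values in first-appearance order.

Columns: patient plus the 4 distinct visit values (v4, v3, v2, v1).
For example, row P007 column v4 takes systolic=474 from the long row (P007, v4).

patient,v4,v3,v2,v1
P007,474,517,2,245
P009,479,708,431,725
P006,124,805,411,163
P008,337,66,105,390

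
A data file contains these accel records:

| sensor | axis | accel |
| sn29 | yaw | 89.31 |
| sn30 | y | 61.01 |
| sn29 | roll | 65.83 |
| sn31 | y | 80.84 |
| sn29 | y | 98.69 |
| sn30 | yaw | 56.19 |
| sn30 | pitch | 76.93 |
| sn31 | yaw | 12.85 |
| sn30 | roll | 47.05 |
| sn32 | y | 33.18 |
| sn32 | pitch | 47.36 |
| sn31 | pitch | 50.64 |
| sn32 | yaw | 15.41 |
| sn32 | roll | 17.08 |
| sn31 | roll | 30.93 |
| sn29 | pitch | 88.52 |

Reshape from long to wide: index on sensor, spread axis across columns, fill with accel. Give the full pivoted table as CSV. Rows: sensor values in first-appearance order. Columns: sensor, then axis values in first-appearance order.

Columns: sensor plus the 4 distinct axis values (yaw, y, roll, pitch).
For example, row sn29 column yaw takes accel=89.31 from the long row (sn29, yaw).

sensor,yaw,y,roll,pitch
sn29,89.31,98.69,65.83,88.52
sn30,56.19,61.01,47.05,76.93
sn31,12.85,80.84,30.93,50.64
sn32,15.41,33.18,17.08,47.36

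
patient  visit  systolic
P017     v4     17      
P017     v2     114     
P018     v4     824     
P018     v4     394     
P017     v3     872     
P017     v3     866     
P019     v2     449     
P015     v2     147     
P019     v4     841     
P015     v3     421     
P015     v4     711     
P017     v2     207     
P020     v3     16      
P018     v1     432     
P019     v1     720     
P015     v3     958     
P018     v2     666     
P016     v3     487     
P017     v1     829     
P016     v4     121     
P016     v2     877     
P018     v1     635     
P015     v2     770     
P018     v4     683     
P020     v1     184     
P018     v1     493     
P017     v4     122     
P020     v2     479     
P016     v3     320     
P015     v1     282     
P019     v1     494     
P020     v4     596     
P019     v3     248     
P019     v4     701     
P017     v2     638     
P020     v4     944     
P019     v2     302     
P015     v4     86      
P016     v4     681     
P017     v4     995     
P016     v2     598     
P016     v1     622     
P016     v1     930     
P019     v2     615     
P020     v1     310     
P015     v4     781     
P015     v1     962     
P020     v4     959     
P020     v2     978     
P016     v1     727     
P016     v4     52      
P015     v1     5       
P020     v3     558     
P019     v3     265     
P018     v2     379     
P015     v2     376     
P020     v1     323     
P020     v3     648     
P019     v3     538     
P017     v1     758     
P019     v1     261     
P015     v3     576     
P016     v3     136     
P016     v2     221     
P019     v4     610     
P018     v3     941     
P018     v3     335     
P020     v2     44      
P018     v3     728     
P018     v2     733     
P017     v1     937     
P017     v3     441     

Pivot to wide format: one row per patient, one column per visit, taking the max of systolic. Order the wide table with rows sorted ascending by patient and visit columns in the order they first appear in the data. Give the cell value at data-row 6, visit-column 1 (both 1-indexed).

959

With rows sorted ascending by patient, row 6 is patient=P020. visit columns in first-appearance order: v4, v2, v3, v1; column 1 is v4.
Long rows with patient=P020, visit=v4: max(596, 944, 959) = 959.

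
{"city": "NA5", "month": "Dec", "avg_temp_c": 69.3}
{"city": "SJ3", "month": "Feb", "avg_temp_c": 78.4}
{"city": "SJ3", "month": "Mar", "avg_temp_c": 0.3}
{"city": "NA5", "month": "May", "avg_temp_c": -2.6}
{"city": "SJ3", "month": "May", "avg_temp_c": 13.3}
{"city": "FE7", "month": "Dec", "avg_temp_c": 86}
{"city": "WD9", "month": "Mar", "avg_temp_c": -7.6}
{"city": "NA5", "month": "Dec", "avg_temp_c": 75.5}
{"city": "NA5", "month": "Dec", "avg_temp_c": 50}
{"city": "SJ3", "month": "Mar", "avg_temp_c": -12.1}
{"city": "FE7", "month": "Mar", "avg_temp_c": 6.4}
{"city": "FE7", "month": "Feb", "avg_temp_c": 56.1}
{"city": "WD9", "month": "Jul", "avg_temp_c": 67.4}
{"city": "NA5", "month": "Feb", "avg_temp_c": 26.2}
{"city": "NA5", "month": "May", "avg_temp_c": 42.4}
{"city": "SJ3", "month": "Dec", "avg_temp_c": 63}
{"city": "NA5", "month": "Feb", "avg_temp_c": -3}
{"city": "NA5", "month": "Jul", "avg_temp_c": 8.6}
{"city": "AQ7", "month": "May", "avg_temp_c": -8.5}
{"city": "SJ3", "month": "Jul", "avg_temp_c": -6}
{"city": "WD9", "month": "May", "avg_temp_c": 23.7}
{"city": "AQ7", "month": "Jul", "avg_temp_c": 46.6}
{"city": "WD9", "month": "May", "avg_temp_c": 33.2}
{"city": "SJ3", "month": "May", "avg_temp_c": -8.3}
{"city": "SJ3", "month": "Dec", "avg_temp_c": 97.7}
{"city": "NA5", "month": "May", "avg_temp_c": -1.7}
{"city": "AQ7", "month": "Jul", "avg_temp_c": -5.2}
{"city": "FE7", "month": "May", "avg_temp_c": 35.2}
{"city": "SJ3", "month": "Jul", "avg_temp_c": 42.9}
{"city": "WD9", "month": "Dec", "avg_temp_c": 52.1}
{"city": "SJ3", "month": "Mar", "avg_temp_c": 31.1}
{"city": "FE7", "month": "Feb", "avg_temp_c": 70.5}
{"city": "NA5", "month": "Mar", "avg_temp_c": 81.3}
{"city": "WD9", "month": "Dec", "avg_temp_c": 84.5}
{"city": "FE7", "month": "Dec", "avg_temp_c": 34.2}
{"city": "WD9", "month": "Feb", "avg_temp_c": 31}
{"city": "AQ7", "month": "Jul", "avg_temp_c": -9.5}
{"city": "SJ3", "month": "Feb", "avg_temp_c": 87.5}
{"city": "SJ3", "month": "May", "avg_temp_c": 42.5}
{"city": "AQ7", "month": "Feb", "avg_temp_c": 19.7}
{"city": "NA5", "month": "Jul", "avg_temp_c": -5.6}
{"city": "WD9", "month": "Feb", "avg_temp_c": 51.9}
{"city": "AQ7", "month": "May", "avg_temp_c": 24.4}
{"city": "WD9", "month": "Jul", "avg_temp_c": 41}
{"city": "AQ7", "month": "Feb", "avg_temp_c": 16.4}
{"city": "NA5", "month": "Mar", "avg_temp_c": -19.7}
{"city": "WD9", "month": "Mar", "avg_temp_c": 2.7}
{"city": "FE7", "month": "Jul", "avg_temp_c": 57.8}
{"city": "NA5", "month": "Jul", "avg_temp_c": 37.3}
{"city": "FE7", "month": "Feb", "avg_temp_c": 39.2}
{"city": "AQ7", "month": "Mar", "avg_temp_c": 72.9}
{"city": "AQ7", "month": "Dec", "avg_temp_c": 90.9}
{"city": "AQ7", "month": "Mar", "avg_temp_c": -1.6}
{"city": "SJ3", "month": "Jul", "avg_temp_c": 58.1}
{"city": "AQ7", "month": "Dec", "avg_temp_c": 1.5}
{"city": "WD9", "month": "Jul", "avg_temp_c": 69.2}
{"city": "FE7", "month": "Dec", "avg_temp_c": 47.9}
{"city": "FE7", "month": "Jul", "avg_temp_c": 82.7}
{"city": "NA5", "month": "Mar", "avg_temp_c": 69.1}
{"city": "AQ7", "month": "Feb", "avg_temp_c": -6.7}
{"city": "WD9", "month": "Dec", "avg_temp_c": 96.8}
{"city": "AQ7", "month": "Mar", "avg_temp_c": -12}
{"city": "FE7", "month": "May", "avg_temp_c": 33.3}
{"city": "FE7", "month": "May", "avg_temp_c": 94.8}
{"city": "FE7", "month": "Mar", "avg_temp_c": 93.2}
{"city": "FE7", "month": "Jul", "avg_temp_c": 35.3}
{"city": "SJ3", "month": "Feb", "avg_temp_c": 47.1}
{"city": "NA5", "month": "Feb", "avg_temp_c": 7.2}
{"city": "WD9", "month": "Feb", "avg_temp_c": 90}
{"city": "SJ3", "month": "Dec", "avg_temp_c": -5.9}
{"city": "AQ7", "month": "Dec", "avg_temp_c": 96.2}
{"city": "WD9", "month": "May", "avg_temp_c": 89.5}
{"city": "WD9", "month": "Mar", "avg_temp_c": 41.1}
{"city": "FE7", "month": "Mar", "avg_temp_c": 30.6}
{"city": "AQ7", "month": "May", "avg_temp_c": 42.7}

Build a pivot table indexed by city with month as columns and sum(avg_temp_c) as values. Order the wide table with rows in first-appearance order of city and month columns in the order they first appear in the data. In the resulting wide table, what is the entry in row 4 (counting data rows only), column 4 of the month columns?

With rows in first-appearance order of city, row 4 is city=WD9. month columns in first-appearance order: Dec, Feb, Mar, May, Jul; column 4 is May.
Long rows with city=WD9, month=May: 23.7 + 33.2 + 89.5 = 146.4.

146.4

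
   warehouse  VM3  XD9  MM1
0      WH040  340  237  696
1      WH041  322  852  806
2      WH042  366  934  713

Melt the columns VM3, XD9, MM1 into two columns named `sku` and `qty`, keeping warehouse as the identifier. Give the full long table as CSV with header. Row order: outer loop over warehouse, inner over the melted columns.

warehouse,sku,qty
WH040,VM3,340
WH040,XD9,237
WH040,MM1,696
WH041,VM3,322
WH041,XD9,852
WH041,MM1,806
WH042,VM3,366
WH042,XD9,934
WH042,MM1,713

Each (warehouse, column) pair becomes one row: 3 × 3 = 9 rows.
For example, (WH040, VM3) → qty=340.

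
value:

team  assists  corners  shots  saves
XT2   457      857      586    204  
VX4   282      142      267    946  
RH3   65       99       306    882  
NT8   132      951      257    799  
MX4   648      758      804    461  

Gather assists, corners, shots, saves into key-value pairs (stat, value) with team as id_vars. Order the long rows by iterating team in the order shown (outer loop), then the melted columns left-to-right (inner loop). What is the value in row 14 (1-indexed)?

20 rows total (5 × 4). Row 14: index ⌊(14-1)/4⌋ = 3 into team → NT8; (14-1) mod 4 = 1 into the melted columns → corners.
So row 14 is (NT8, corners, 951); value = 951.

951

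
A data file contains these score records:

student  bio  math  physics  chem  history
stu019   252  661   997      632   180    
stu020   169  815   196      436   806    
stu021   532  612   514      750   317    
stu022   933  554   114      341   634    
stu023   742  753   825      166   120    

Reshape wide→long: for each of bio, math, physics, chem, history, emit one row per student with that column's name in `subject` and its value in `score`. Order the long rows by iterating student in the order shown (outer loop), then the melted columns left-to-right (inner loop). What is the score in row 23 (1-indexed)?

25 rows total (5 × 5). Row 23: index ⌊(23-1)/5⌋ = 4 into student → stu023; (23-1) mod 5 = 2 into the melted columns → physics.
So row 23 is (stu023, physics, 825); score = 825.

825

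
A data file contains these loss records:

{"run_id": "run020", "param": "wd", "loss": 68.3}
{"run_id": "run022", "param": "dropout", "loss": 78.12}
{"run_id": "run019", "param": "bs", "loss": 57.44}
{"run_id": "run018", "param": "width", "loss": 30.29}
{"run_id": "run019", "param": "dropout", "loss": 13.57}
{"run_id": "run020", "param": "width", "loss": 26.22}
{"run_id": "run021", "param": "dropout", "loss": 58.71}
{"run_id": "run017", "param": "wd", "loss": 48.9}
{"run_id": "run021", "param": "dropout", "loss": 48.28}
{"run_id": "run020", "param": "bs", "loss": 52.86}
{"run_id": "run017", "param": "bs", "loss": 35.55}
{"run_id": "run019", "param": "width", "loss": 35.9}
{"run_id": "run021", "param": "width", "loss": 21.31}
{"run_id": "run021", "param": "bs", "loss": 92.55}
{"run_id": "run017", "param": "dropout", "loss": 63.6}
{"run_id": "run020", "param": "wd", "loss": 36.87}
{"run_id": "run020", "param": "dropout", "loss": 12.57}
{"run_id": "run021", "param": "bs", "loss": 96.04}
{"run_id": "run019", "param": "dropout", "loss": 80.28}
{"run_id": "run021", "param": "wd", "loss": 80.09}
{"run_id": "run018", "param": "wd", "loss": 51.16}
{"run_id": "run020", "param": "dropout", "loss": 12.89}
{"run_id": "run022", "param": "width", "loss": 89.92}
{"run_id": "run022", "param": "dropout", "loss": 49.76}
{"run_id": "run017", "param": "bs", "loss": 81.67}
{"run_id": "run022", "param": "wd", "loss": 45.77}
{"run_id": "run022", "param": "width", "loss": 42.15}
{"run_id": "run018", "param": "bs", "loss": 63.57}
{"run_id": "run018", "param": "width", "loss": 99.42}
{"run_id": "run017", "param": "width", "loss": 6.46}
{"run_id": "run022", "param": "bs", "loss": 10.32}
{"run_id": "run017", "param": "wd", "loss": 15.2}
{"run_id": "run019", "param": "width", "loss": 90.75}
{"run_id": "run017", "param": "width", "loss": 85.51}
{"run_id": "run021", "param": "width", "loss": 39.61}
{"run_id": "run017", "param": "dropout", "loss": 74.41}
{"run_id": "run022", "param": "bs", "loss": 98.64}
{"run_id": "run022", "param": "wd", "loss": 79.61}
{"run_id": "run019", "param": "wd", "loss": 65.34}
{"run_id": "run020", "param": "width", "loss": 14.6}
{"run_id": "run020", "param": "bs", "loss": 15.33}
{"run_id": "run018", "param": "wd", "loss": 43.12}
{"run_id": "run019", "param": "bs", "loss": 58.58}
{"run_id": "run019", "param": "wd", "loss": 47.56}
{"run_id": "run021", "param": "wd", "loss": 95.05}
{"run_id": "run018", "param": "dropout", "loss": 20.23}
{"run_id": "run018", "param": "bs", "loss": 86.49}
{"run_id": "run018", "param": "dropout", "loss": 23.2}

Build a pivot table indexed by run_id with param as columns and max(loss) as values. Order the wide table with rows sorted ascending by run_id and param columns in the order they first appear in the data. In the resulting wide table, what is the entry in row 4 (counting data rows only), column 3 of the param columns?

52.86

With rows sorted ascending by run_id, row 4 is run_id=run020. param columns in first-appearance order: wd, dropout, bs, width; column 3 is bs.
Long rows with run_id=run020, param=bs: max(52.86, 15.33) = 52.86.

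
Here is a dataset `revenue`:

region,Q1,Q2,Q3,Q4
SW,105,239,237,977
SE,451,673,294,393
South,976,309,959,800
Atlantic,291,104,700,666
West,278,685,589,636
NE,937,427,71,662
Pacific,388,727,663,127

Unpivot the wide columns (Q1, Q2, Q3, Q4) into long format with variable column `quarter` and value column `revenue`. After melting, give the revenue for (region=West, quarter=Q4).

636

Unpivoting turns each (region, wide-column) pair into one long row.
The wide cell at row West, column Q4 holds 636, so the long row (West, Q4) has revenue=636.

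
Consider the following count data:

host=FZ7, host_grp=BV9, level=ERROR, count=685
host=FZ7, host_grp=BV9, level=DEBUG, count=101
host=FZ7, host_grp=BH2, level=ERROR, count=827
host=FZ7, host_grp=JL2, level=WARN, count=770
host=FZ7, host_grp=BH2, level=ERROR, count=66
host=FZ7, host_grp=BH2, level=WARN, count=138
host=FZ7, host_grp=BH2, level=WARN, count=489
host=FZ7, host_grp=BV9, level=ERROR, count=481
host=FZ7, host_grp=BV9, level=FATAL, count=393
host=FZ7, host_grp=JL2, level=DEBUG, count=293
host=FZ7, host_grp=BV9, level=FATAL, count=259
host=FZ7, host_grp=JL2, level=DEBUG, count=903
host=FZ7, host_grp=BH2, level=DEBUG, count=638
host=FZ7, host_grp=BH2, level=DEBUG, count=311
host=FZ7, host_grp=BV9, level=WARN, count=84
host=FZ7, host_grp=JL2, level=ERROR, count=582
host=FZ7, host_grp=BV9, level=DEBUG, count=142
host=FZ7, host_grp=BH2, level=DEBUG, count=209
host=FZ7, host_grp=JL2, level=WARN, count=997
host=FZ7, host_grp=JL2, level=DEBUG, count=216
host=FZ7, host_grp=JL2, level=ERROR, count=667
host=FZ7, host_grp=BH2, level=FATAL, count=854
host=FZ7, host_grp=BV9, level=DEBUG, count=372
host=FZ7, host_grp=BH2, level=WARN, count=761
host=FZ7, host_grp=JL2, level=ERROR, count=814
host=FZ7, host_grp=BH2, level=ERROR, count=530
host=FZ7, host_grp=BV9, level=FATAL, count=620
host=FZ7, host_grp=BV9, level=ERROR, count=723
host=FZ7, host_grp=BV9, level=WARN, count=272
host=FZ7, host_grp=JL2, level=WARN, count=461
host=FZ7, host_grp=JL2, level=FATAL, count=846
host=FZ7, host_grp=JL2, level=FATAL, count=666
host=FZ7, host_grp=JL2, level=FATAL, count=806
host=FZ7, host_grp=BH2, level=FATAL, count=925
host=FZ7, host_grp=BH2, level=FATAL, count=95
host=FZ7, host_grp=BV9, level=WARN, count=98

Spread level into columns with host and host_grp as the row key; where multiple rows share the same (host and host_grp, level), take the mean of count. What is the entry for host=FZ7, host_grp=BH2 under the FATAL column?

Rows with host=FZ7, host_grp=BH2 and level=FATAL: count values are 854, 925, 95.
(854 + 925 + 95) / 3 = 624.67.

624.67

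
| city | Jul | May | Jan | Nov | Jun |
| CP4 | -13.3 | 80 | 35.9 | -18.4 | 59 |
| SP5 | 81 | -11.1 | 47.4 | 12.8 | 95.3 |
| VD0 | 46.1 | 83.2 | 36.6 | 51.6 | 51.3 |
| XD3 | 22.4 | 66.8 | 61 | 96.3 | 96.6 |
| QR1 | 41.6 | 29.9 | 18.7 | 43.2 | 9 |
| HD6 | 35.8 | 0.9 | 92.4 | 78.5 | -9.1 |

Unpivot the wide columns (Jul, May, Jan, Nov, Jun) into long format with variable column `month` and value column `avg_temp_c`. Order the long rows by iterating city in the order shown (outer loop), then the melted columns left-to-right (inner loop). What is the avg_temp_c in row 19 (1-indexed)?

96.3

30 rows total (6 × 5). Row 19: index ⌊(19-1)/5⌋ = 3 into city → XD3; (19-1) mod 5 = 3 into the melted columns → Nov.
So row 19 is (XD3, Nov, 96.3); avg_temp_c = 96.3.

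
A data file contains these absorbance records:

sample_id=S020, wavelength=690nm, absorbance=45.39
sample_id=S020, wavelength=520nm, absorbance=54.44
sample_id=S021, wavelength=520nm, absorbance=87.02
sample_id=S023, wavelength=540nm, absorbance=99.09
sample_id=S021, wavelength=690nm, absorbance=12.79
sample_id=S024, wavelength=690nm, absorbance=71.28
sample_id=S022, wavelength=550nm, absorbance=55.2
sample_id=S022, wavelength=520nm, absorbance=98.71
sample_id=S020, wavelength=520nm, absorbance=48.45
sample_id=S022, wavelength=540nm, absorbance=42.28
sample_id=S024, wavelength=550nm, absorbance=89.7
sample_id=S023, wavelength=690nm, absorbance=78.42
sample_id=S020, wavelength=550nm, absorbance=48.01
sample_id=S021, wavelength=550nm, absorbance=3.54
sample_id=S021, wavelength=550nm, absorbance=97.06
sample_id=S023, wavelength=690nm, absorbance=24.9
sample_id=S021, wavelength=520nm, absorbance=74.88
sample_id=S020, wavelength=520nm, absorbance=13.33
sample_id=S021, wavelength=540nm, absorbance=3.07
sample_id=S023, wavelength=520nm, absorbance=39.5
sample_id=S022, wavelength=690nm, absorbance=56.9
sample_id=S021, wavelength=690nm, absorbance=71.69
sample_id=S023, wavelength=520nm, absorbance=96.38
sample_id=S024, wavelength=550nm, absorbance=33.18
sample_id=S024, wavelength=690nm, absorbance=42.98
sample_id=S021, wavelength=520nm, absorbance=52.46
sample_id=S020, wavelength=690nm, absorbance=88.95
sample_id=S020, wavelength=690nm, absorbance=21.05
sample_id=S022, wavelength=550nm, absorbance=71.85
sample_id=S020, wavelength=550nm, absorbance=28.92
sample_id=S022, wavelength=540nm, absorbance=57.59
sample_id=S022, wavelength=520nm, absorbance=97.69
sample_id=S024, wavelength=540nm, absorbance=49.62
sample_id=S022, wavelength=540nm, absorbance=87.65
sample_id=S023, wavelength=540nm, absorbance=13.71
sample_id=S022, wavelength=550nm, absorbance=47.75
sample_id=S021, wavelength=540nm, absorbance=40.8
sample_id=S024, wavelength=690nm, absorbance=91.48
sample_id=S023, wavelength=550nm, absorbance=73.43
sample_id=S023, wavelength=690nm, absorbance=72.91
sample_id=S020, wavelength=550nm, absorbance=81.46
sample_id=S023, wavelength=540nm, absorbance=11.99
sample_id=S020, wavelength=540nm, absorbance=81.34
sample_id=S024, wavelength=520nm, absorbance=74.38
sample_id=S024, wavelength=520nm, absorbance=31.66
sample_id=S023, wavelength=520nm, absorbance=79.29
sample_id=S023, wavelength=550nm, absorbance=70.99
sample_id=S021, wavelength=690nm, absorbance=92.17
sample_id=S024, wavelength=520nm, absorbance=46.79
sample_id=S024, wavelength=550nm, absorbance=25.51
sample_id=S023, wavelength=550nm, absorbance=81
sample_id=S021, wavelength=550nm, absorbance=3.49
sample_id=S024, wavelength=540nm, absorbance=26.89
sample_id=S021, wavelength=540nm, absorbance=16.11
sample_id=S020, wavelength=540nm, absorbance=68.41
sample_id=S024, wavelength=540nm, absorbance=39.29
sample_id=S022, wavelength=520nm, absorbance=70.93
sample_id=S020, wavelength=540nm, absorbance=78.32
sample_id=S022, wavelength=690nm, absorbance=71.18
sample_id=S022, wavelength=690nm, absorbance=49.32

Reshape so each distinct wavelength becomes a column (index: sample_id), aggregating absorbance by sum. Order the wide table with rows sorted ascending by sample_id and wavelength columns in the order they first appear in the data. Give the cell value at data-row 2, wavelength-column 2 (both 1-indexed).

214.36

With rows sorted ascending by sample_id, row 2 is sample_id=S021. wavelength columns in first-appearance order: 690nm, 520nm, 540nm, 550nm; column 2 is 520nm.
Long rows with sample_id=S021, wavelength=520nm: 87.02 + 74.88 + 52.46 = 214.36.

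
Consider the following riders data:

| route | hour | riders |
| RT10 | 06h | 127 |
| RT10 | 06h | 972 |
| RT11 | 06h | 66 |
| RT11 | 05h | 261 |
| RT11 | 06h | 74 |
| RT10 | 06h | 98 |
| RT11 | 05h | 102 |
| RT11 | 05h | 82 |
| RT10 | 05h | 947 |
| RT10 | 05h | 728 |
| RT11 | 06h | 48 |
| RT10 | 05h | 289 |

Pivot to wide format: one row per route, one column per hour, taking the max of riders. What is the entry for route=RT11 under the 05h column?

261

Rows with route=RT11 and hour=05h: riders values are 261, 102, 82.
max(261, 102, 82) = 261.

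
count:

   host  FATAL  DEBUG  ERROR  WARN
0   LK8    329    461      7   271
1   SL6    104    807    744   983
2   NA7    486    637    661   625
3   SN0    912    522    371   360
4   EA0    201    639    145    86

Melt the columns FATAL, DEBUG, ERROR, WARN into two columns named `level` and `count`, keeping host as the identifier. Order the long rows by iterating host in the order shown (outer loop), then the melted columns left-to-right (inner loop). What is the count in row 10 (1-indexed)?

637

20 rows total (5 × 4). Row 10: index ⌊(10-1)/4⌋ = 2 into host → NA7; (10-1) mod 4 = 1 into the melted columns → DEBUG.
So row 10 is (NA7, DEBUG, 637); count = 637.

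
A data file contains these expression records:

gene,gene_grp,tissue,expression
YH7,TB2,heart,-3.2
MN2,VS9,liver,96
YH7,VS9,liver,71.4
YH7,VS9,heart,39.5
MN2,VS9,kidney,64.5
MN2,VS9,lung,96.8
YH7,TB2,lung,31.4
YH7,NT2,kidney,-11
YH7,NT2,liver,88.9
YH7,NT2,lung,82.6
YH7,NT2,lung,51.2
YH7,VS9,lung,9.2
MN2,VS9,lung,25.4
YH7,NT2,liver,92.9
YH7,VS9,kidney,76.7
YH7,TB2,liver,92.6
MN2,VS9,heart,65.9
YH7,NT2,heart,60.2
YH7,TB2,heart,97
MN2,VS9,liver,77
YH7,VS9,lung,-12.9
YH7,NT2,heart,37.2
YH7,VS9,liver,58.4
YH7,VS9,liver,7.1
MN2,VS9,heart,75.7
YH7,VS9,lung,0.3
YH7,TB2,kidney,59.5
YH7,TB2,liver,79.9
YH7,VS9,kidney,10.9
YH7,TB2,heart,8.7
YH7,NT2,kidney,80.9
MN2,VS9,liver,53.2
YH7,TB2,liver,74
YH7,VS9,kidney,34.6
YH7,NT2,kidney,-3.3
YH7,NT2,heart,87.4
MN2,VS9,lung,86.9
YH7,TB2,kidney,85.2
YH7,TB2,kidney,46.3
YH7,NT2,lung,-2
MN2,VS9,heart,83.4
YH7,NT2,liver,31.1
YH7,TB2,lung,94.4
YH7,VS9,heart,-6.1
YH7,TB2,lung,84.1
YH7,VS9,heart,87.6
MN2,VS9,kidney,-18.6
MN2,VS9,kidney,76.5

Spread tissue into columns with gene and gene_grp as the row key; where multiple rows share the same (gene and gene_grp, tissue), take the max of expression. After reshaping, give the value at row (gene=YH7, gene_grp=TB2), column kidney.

85.2

Rows with gene=YH7, gene_grp=TB2 and tissue=kidney: expression values are 59.5, 85.2, 46.3.
max(59.5, 85.2, 46.3) = 85.2.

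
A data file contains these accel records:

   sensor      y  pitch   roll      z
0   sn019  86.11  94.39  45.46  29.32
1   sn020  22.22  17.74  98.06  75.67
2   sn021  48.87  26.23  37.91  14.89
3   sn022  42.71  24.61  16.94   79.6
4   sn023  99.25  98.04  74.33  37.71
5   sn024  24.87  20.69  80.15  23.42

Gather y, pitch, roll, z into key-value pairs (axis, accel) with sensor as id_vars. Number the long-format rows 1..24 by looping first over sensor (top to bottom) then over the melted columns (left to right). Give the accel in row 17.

24 rows total (6 × 4). Row 17: index ⌊(17-1)/4⌋ = 4 into sensor → sn023; (17-1) mod 4 = 0 into the melted columns → y.
So row 17 is (sn023, y, 99.25); accel = 99.25.

99.25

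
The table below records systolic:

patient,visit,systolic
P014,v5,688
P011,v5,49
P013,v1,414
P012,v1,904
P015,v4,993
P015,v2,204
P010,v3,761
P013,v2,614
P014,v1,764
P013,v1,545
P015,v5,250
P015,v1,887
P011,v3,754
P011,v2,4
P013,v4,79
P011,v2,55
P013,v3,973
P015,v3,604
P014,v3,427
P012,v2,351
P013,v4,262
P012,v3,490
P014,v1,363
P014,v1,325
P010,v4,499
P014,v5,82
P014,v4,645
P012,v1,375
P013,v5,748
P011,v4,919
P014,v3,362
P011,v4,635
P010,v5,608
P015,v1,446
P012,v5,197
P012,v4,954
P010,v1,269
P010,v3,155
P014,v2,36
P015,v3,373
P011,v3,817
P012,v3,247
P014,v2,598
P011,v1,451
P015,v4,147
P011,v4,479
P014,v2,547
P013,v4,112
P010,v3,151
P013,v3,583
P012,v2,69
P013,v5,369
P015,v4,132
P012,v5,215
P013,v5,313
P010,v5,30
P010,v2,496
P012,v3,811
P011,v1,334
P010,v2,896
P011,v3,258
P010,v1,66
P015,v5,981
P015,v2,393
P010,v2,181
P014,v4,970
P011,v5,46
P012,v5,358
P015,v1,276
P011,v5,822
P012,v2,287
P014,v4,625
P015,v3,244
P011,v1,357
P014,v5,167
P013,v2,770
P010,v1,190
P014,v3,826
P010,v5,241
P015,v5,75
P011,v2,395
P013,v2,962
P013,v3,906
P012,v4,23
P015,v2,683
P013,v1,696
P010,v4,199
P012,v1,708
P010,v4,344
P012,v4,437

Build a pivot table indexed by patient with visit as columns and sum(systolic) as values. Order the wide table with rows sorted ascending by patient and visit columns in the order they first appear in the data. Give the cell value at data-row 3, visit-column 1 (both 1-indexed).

770

With rows sorted ascending by patient, row 3 is patient=P012. visit columns in first-appearance order: v5, v1, v4, v2, v3; column 1 is v5.
Long rows with patient=P012, visit=v5: 197 + 215 + 358 = 770.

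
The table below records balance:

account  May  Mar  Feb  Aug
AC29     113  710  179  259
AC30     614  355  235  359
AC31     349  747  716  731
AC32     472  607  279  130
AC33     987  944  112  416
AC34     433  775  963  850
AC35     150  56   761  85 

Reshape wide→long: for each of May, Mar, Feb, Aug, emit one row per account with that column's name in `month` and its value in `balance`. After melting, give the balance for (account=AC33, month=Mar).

944

Unpivoting turns each (account, wide-column) pair into one long row.
The wide cell at row AC33, column Mar holds 944, so the long row (AC33, Mar) has balance=944.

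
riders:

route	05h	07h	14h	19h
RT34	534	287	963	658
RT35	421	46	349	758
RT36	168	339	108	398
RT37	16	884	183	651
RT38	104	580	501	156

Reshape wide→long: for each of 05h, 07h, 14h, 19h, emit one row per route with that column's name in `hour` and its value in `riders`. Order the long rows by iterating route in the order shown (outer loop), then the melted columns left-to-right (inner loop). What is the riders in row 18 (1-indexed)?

580

20 rows total (5 × 4). Row 18: index ⌊(18-1)/4⌋ = 4 into route → RT38; (18-1) mod 4 = 1 into the melted columns → 07h.
So row 18 is (RT38, 07h, 580); riders = 580.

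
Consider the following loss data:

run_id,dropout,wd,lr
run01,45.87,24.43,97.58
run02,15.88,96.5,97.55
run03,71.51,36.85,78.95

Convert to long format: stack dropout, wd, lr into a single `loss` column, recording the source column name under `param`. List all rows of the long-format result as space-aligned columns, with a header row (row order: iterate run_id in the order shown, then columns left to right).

Each (run_id, column) pair becomes one row: 3 × 3 = 9 rows.
For example, (run01, dropout) → loss=45.87.

run_id  param    loss 
run01   dropout  45.87
run01   wd       24.43
run01   lr       97.58
run02   dropout  15.88
run02   wd       96.5 
run02   lr       97.55
run03   dropout  71.51
run03   wd       36.85
run03   lr       78.95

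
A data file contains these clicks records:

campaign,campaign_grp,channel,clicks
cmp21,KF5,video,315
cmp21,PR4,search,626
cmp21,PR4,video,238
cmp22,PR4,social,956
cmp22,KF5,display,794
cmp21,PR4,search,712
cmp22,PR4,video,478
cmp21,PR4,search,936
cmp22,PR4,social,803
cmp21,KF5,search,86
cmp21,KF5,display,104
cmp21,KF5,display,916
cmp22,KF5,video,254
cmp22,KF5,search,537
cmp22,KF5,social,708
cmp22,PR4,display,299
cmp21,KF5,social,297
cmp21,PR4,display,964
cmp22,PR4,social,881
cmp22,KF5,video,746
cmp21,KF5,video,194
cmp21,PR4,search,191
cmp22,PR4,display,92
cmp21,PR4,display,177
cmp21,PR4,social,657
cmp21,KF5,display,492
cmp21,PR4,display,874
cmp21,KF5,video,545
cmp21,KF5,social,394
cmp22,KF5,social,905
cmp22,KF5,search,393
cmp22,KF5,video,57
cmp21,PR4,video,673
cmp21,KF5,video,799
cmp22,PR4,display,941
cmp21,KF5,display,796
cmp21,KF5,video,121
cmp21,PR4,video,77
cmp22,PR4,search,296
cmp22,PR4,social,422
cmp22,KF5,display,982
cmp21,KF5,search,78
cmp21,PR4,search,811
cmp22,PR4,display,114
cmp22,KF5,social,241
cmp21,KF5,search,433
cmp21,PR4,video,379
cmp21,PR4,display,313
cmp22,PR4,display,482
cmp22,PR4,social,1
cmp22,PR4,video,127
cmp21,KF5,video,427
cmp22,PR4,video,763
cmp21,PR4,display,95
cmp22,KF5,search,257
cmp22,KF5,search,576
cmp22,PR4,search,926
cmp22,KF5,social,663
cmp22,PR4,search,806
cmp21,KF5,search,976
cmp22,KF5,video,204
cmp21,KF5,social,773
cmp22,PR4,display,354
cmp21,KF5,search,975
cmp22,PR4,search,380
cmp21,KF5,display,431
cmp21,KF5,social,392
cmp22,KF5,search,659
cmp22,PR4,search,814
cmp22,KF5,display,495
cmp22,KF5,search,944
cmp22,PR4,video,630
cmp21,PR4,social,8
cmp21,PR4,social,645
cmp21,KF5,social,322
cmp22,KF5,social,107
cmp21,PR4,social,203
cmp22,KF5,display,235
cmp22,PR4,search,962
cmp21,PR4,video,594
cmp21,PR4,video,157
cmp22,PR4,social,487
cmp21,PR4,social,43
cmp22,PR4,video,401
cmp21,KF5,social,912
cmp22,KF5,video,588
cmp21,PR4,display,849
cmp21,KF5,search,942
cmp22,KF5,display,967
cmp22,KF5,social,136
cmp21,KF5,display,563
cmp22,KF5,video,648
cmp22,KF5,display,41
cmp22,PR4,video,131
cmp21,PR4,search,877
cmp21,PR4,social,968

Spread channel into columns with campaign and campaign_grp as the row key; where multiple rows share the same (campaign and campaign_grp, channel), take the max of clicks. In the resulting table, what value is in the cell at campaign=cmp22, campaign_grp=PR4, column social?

Rows with campaign=cmp22, campaign_grp=PR4 and channel=social: clicks values are 956, 803, 881, 422, 1, 487.
max(956, 803, 881, 422, 1, 487) = 956.

956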